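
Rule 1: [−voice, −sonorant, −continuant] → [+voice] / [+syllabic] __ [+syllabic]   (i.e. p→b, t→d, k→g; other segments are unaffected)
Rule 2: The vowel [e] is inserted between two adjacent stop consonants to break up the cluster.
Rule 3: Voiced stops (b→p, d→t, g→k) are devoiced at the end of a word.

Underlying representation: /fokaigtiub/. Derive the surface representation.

fogaigetiup

Rule 1 (intervocalic voicing): /k/ is a voiceless stop between vowels /o/ and /a/, so it voices to [g]. /fokaigtiub/ → fogaigtiub.
Rule 2 (stop-cluster e-epenthesis): /g/ and /t/ form a stop–stop cluster, so [e] is inserted between them. /fogaigtiub/ → fogaigetiub.
Rule 3 (final devoicing): /b/ is a voiced stop in word-final position, so it devoices to [p]. /fogaigetiub/ → fogaigetiup.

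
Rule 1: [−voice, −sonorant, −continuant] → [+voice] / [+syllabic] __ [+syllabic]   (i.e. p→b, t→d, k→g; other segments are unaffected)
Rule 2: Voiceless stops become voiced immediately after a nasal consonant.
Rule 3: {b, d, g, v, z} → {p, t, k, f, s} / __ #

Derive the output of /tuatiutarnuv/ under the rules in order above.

Rule 1 (intervocalic voicing): /t/ is a voiceless stop between vowels /a/ and /i/, so it voices to [d]. /t/ is a voiceless stop between vowels /u/ and /a/, so it voices to [d]. /tuatiutarnuv/ → tuadiudarnuv.
Rule 2 (post-nasal voicing): no segment meets the environment; /tuadiudarnuv/ is unchanged.
Rule 3 (final devoicing): /v/ is a voiced obstruent in word-final position, so it devoices to [f]. /tuadiudarnuv/ → tuadiudarnuf.

tuadiudarnuf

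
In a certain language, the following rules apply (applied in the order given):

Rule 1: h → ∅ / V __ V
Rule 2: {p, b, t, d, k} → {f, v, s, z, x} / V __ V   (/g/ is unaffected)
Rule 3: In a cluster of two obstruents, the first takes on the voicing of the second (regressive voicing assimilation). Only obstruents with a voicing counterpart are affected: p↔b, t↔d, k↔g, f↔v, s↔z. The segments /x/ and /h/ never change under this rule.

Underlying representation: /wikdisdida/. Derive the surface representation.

wigdizdiza

Rule 1 (intervocalic h-deletion): no segment meets the environment; /wikdisdida/ is unchanged.
Rule 2 (intervocalic spirantization): /d/ is a stop between vowels /i/ and /a/, so it spirantizes to the fricative [z]. /wikdisdida/ → wikdisdiza.
Rule 3 (regressive voicing assimilation): /k/ precedes the voiced obstruent /d/, so it voices to [g] by assimilation. /s/ precedes the voiced obstruent /d/, so it voices to [z] by assimilation. /wikdisdiza/ → wigdizdiza.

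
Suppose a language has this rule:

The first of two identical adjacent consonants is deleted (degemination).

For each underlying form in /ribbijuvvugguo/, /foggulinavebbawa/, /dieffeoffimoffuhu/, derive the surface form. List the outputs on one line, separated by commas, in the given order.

/ribbijuvvugguo/: /bb/ is a geminate; the first /b/ deletes. /vv/ is a geminate; the first /v/ deletes. /gg/ is a geminate; the first /g/ deletes. → [ribijuvuguo].
/foggulinavebbawa/: /gg/ is a geminate; the first /g/ deletes. /bb/ is a geminate; the first /b/ deletes. → [fogulinavebawa].
/dieffeoffimoffuhu/: /ff/ is a geminate; the first /f/ deletes. /ff/ is a geminate; the first /f/ deletes. /ff/ is a geminate; the first /f/ deletes. → [diefeofimofuhu].

ribijuvuguo, fogulinavebawa, diefeofimofuhu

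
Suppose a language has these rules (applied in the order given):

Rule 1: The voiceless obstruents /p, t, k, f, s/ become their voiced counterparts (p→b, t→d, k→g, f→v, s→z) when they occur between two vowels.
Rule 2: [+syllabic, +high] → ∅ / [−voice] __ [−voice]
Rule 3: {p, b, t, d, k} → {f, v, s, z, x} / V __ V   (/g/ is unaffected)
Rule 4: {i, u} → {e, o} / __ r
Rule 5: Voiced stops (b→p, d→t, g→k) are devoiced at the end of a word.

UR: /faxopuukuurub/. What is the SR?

Rule 1 (intervocalic voicing): /p/ is a voiceless obstruent between vowels /o/ and /u/, so it voices to [b]. /k/ is a voiceless obstruent between vowels /u/ and /u/, so it voices to [g]. /faxopuukuurub/ → faxobuuguurub.
Rule 2 (high vowel syncope): no segment meets the environment; /faxobuuguurub/ is unchanged.
Rule 3 (intervocalic spirantization): /b/ is a stop between vowels /o/ and /u/, so it spirantizes to the fricative [v]. /faxobuuguurub/ → faxovuuguurub.
Rule 4 (pre-rhotic lowering): /u/ is a high vowel immediately before /r/, so it lowers to [o]. /faxovuuguurub/ → faxovuuguorub.
Rule 5 (final devoicing): /b/ is a voiced stop in word-final position, so it devoices to [p]. /faxovuuguorub/ → faxovuuguorup.

faxovuuguorup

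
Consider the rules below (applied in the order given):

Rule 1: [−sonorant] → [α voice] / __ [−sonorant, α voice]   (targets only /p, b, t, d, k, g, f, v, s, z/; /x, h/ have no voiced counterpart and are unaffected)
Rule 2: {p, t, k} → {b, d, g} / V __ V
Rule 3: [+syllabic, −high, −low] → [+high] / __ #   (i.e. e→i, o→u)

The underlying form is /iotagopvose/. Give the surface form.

iodagobvosi

Rule 1 (regressive voicing assimilation): /p/ precedes the voiced obstruent /v/, so it voices to [b] by assimilation. /iotagopvose/ → iotagobvose.
Rule 2 (intervocalic voicing): /t/ is a voiceless stop between vowels /o/ and /a/, so it voices to [d]. /iotagobvose/ → iodagobvose.
Rule 3 (final vowel raising): /e/ is a mid vowel in word-final position, so it raises to [i]. /iodagobvose/ → iodagobvosi.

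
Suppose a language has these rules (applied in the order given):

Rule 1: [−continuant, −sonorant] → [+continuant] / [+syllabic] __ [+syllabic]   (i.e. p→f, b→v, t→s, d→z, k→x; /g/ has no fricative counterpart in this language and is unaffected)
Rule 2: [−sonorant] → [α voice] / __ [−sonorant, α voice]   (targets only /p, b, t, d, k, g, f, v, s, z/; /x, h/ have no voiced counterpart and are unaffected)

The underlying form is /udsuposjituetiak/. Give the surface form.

Rule 1 (intervocalic spirantization): /p/ is a stop between vowels /u/ and /o/, so it spirantizes to the fricative [f]. /t/ is a stop between vowels /i/ and /u/, so it spirantizes to the fricative [s]. /t/ is a stop between vowels /e/ and /i/, so it spirantizes to the fricative [s]. /udsuposjituetiak/ → udsufosjisuesiak.
Rule 2 (regressive voicing assimilation): /d/ precedes the voiceless obstruent /s/, so it devoices to [t] by assimilation. /udsufosjisuesiak/ → utsufosjisuesiak.

utsufosjisuesiak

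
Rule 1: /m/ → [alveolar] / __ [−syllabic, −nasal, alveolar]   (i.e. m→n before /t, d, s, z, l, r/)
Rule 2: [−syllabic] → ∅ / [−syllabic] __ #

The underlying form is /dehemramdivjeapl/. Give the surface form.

Rule 1 (nasal place assimilation): /m/ precedes the alveolar consonant /r/, so it assimilates in place to [n]. /m/ precedes the alveolar consonant /d/, so it assimilates in place to [n]. /dehemramdivjeapl/ → dehenrandivjeapl.
Rule 2 (final cluster simplification): /l/ is the second consonant of a word-final cluster /pl/, so it deletes. /dehenrandivjeapl/ → dehenrandivjeap.

dehenrandivjeap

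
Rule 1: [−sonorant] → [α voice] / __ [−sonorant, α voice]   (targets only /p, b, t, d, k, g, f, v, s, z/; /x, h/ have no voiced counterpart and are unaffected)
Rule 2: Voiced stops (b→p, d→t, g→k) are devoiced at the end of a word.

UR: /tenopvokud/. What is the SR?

tenobvokut

Rule 1 (regressive voicing assimilation): /p/ precedes the voiced obstruent /v/, so it voices to [b] by assimilation. /tenopvokud/ → tenobvokud.
Rule 2 (final devoicing): /d/ is a voiced stop in word-final position, so it devoices to [t]. /tenobvokud/ → tenobvokut.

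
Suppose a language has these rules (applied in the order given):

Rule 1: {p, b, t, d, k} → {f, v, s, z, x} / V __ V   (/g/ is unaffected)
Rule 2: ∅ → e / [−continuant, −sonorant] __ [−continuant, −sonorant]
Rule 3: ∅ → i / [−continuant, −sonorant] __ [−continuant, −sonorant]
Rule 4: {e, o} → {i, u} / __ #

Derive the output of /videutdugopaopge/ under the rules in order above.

vizeutedugofaopegi

Rule 1 (intervocalic spirantization): /d/ is a stop between vowels /i/ and /e/, so it spirantizes to the fricative [z]. /p/ is a stop between vowels /o/ and /a/, so it spirantizes to the fricative [f]. /videutdugopaopge/ → vizeutdugofaopge.
Rule 2 (stop-cluster e-epenthesis): /t/ and /d/ form a stop–stop cluster, so [e] is inserted between them. /p/ and /g/ form a stop–stop cluster, so [e] is inserted between them. /vizeutdugofaopge/ → vizeutedugofaopege.
Rule 3 (stop-cluster i-epenthesis): no segment meets the environment; /vizeutedugofaopege/ is unchanged.
Rule 4 (final vowel raising): /e/ is a mid vowel in word-final position, so it raises to [i]. /vizeutedugofaopege/ → vizeutedugofaopegi.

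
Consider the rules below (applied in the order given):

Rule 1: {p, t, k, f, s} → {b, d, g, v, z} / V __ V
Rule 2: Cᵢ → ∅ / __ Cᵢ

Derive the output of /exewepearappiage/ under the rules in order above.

Rule 1 (intervocalic voicing): /p/ is a voiceless obstruent between vowels /e/ and /e/, so it voices to [b]. /exewepearappiage/ → exewebearappiage.
Rule 2 (degemination): /pp/ is a geminate; the first /p/ deletes. /exewebearappiage/ → exewebearapiage.

exewebearapiage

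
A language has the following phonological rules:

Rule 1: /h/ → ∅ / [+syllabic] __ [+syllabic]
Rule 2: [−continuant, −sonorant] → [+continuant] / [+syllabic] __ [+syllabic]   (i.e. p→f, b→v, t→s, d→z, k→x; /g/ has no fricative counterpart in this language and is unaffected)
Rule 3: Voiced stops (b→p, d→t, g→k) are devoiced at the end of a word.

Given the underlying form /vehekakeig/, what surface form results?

veexaxeik

Rule 1 (intervocalic h-deletion): /h/ occurs between vowels /e/ and /e/, so it deletes. /vehekakeig/ → veekakeig.
Rule 2 (intervocalic spirantization): /k/ is a stop between vowels /e/ and /a/, so it spirantizes to the fricative [x]. /k/ is a stop between vowels /a/ and /e/, so it spirantizes to the fricative [x]. /veekakeig/ → veexaxeig.
Rule 3 (final devoicing): /g/ is a voiced stop in word-final position, so it devoices to [k]. /veexaxeig/ → veexaxeik.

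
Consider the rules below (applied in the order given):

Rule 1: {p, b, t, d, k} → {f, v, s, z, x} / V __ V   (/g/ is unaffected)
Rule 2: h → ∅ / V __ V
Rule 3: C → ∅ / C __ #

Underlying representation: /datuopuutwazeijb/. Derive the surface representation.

Rule 1 (intervocalic spirantization): /t/ is a stop between vowels /a/ and /u/, so it spirantizes to the fricative [s]. /p/ is a stop between vowels /o/ and /u/, so it spirantizes to the fricative [f]. /datuopuutwazeijb/ → dasuofuutwazeijb.
Rule 2 (intervocalic h-deletion): no segment meets the environment; /dasuofuutwazeijb/ is unchanged.
Rule 3 (final cluster simplification): /b/ is the second consonant of a word-final cluster /jb/, so it deletes. /dasuofuutwazeijb/ → dasuofuutwazeij.

dasuofuutwazeij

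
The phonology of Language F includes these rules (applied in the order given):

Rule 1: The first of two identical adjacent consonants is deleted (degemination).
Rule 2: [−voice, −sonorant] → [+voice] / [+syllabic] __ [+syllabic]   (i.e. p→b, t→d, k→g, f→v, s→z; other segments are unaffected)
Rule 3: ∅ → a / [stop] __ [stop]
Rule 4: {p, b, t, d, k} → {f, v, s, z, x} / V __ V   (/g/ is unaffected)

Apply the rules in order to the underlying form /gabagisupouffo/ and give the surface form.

gavagizuvouvo

Rule 1 (degemination): /ff/ is a geminate; the first /f/ deletes. /gabagisupouffo/ → gabagisupoufo.
Rule 2 (intervocalic voicing): /s/ is a voiceless obstruent between vowels /i/ and /u/, so it voices to [z]. /p/ is a voiceless obstruent between vowels /u/ and /o/, so it voices to [b]. /f/ is a voiceless obstruent between vowels /u/ and /o/, so it voices to [v]. /gabagisupoufo/ → gabagizubouvo.
Rule 3 (stop-cluster a-epenthesis): no segment meets the environment; /gabagizubouvo/ is unchanged.
Rule 4 (intervocalic spirantization): /b/ is a stop between vowels /a/ and /a/, so it spirantizes to the fricative [v]. /b/ is a stop between vowels /u/ and /o/, so it spirantizes to the fricative [v]. /gabagizubouvo/ → gavagizuvouvo.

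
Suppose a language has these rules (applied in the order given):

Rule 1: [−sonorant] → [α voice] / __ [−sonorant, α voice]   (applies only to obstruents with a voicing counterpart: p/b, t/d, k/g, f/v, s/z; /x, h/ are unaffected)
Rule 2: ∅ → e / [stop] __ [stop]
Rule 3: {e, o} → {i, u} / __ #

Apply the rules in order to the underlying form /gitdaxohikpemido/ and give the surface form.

gidedaxohikepemidu

Rule 1 (regressive voicing assimilation): /t/ precedes the voiced obstruent /d/, so it voices to [d] by assimilation. /gitdaxohikpemido/ → giddaxohikpemido.
Rule 2 (stop-cluster e-epenthesis): /d/ and /d/ form a stop–stop cluster, so [e] is inserted between them. /k/ and /p/ form a stop–stop cluster, so [e] is inserted between them. /giddaxohikpemido/ → gidedaxohikepemido.
Rule 3 (final vowel raising): /o/ is a mid vowel in word-final position, so it raises to [u]. /gidedaxohikepemido/ → gidedaxohikepemidu.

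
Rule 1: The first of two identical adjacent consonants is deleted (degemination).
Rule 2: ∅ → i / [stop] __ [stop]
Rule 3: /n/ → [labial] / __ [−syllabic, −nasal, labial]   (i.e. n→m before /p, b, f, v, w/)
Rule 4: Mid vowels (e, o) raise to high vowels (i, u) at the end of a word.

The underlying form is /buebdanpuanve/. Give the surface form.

Rule 1 (degemination): no segment meets the environment; /buebdanpuanve/ is unchanged.
Rule 2 (stop-cluster i-epenthesis): /b/ and /d/ form a stop–stop cluster, so [i] is inserted between them. /buebdanpuanve/ → buebidanpuanve.
Rule 3 (nasal place assimilation): /n/ precedes the labial consonant /p/, so it assimilates in place to [m]. /n/ precedes the labial consonant /v/, so it assimilates in place to [m]. /buebidanpuanve/ → buebidampuamve.
Rule 4 (final vowel raising): /e/ is a mid vowel in word-final position, so it raises to [i]. /buebidampuamve/ → buebidampuamvi.

buebidampuamvi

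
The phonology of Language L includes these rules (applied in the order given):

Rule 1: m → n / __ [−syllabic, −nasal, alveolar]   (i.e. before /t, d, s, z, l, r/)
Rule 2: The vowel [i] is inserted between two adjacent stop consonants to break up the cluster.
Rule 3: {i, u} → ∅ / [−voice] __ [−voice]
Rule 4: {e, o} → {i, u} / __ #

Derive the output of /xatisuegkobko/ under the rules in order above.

xatsuegikobiku

Rule 1 (nasal place assimilation): no segment meets the environment; /xatisuegkobko/ is unchanged.
Rule 2 (stop-cluster i-epenthesis): /g/ and /k/ form a stop–stop cluster, so [i] is inserted between them. /b/ and /k/ form a stop–stop cluster, so [i] is inserted between them. /xatisuegkobko/ → xatisuegikobiko.
Rule 3 (high vowel syncope): /i/ is a high vowel flanked by voiceless consonants /t/ and /s/, so it deletes. /xatisuegikobiko/ → xatsuegikobiko.
Rule 4 (final vowel raising): /o/ is a mid vowel in word-final position, so it raises to [u]. /xatsuegikobiko/ → xatsuegikobiku.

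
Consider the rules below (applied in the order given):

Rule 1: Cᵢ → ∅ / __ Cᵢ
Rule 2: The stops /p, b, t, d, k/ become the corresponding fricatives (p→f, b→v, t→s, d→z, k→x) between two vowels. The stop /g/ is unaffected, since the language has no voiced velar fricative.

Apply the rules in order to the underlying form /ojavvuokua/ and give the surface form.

Rule 1 (degemination): /vv/ is a geminate; the first /v/ deletes. /ojavvuokua/ → ojavuokua.
Rule 2 (intervocalic spirantization): /k/ is a stop between vowels /o/ and /u/, so it spirantizes to the fricative [x]. /ojavuokua/ → ojavuoxua.

ojavuoxua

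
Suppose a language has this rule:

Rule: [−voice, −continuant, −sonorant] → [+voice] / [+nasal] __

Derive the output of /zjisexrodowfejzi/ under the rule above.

No segment of /zjisexrodowfejzi/ meets the structural description of the rule, so the form surfaces unchanged.

zjisexrodowfejzi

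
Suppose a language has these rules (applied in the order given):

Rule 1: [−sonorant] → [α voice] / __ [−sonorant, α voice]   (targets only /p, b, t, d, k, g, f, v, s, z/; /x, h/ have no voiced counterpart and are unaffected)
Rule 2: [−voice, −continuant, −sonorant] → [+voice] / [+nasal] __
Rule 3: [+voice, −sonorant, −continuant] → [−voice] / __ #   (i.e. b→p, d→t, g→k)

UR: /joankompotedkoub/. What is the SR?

joangombotetkoup

Rule 1 (regressive voicing assimilation): /d/ precedes the voiceless obstruent /k/, so it devoices to [t] by assimilation. /joankompotedkoub/ → joankompotetkoub.
Rule 2 (post-nasal voicing): /k/ is a voiceless stop immediately after the nasal /n/, so it voices to [g]. /p/ is a voiceless stop immediately after the nasal /m/, so it voices to [b]. /joankompotetkoub/ → joangombotetkoub.
Rule 3 (final devoicing): /b/ is a voiced stop in word-final position, so it devoices to [p]. /joangombotetkoub/ → joangombotetkoup.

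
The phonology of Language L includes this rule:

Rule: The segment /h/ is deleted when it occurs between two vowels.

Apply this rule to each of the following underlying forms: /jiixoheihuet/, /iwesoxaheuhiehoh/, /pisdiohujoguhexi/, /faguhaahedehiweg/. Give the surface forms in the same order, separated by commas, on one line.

jiixoeiuet, iwesoxaeuieoh, pisdioujoguexi, faguaaedeiweg

/jiixoheihuet/: /h/ occurs between vowels /o/ and /e/, so it deletes. /h/ occurs between vowels /i/ and /u/, so it deletes. → [jiixoeiuet].
/iwesoxaheuhiehoh/: /h/ occurs between vowels /a/ and /e/, so it deletes. /h/ occurs between vowels /u/ and /i/, so it deletes. /h/ occurs between vowels /e/ and /o/, so it deletes. → [iwesoxaeuieoh].
/pisdiohujoguhexi/: /h/ occurs between vowels /o/ and /u/, so it deletes. /h/ occurs between vowels /u/ and /e/, so it deletes. → [pisdioujoguexi].
/faguhaahedehiweg/: /h/ occurs between vowels /u/ and /a/, so it deletes. /h/ occurs between vowels /a/ and /e/, so it deletes. /h/ occurs between vowels /e/ and /i/, so it deletes. → [faguaaedeiweg].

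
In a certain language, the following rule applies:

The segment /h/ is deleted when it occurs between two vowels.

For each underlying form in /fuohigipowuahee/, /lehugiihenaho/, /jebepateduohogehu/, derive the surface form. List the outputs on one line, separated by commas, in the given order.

fuoigipowuaee, leugiienao, jebepateduoogeu

/fuohigipowuahee/: /h/ occurs between vowels /o/ and /i/, so it deletes. /h/ occurs between vowels /a/ and /e/, so it deletes. → [fuoigipowuaee].
/lehugiihenaho/: /h/ occurs between vowels /e/ and /u/, so it deletes. /h/ occurs between vowels /i/ and /e/, so it deletes. /h/ occurs between vowels /a/ and /o/, so it deletes. → [leugiienao].
/jebepateduohogehu/: /h/ occurs between vowels /o/ and /o/, so it deletes. /h/ occurs between vowels /e/ and /u/, so it deletes. → [jebepateduoogeu].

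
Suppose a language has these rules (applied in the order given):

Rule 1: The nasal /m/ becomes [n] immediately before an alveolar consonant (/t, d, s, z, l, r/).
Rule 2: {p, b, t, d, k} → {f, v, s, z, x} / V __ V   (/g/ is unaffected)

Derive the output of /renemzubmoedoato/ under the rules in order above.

renenzubmoezoaso

Rule 1 (nasal place assimilation): /m/ precedes the alveolar consonant /z/, so it assimilates in place to [n]. /renemzubmoedoato/ → renenzubmoedoato.
Rule 2 (intervocalic spirantization): /d/ is a stop between vowels /e/ and /o/, so it spirantizes to the fricative [z]. /t/ is a stop between vowels /a/ and /o/, so it spirantizes to the fricative [s]. /renenzubmoedoato/ → renenzubmoezoaso.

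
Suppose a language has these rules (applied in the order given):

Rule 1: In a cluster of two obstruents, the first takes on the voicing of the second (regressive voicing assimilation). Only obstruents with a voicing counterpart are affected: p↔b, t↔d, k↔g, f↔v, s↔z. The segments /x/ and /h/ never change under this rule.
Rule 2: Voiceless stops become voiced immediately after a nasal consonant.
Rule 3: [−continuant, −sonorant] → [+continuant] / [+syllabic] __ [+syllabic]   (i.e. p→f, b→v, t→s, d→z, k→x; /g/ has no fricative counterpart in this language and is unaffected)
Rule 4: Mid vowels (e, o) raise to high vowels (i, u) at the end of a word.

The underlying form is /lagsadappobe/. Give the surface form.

laksazappovi

Rule 1 (regressive voicing assimilation): /g/ precedes the voiceless obstruent /s/, so it devoices to [k] by assimilation. /lagsadappobe/ → laksadappobe.
Rule 2 (post-nasal voicing): no segment meets the environment; /laksadappobe/ is unchanged.
Rule 3 (intervocalic spirantization): /d/ is a stop between vowels /a/ and /a/, so it spirantizes to the fricative [z]. /b/ is a stop between vowels /o/ and /e/, so it spirantizes to the fricative [v]. /laksadappobe/ → laksazappove.
Rule 4 (final vowel raising): /e/ is a mid vowel in word-final position, so it raises to [i]. /laksazappove/ → laksazappovi.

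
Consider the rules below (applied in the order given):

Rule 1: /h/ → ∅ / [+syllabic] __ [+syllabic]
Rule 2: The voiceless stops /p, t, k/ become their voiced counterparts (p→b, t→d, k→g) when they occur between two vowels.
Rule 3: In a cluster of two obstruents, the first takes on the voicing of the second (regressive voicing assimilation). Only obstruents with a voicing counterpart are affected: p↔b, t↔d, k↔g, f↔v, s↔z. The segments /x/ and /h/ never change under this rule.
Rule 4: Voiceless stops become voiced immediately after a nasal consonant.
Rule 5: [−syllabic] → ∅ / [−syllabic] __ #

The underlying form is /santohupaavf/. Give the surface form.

sandoubaaf

Rule 1 (intervocalic h-deletion): /h/ occurs between vowels /o/ and /u/, so it deletes. /santohupaavf/ → santoupaavf.
Rule 2 (intervocalic voicing): /p/ is a voiceless stop between vowels /u/ and /a/, so it voices to [b]. /santoupaavf/ → santoubaavf.
Rule 3 (regressive voicing assimilation): /v/ precedes the voiceless obstruent /f/, so it devoices to [f] by assimilation. /santoubaavf/ → santoubaaff.
Rule 4 (post-nasal voicing): /t/ is a voiceless stop immediately after the nasal /n/, so it voices to [d]. /santoubaaff/ → sandoubaaff.
Rule 5 (final cluster simplification): /f/ is the second consonant of a word-final cluster /ff/, so it deletes. /sandoubaaff/ → sandoubaaf.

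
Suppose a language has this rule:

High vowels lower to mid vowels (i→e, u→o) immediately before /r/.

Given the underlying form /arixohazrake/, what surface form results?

arixohazrake

No segment of /arixohazrake/ meets the structural description of the rule, so the form surfaces unchanged.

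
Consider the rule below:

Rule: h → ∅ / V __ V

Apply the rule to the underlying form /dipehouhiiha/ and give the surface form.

dipeouiia

/h/ occurs between vowels /e/ and /o/, so it deletes.
/h/ occurs between vowels /u/ and /i/, so it deletes.
/h/ occurs between vowels /i/ and /a/, so it deletes.
Surface form: [dipeouiia].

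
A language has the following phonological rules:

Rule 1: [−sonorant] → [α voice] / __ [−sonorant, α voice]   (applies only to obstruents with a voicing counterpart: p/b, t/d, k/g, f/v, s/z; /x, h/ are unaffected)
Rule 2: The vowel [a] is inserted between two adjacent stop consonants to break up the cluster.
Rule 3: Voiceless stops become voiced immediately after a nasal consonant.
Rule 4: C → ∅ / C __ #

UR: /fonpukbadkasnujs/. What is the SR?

Rule 1 (regressive voicing assimilation): /k/ precedes the voiced obstruent /b/, so it voices to [g] by assimilation. /d/ precedes the voiceless obstruent /k/, so it devoices to [t] by assimilation. /fonpukbadkasnujs/ → fonpugbatkasnujs.
Rule 2 (stop-cluster a-epenthesis): /g/ and /b/ form a stop–stop cluster, so [a] is inserted between them. /t/ and /k/ form a stop–stop cluster, so [a] is inserted between them. /fonpugbatkasnujs/ → fonpugabatakasnujs.
Rule 3 (post-nasal voicing): /p/ is a voiceless stop immediately after the nasal /n/, so it voices to [b]. /fonpugabatakasnujs/ → fonbugabatakasnujs.
Rule 4 (final cluster simplification): /s/ is the second consonant of a word-final cluster /js/, so it deletes. /fonbugabatakasnujs/ → fonbugabatakasnuj.

fonbugabatakasnuj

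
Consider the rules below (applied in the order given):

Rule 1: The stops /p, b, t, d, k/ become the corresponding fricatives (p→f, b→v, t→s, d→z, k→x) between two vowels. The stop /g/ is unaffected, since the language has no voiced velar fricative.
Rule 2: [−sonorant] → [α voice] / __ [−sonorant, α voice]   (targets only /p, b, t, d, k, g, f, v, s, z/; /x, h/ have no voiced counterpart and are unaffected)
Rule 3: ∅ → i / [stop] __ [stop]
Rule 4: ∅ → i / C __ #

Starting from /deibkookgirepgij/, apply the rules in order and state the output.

deipikoogigirebigiji

Rule 1 (intervocalic spirantization): no segment meets the environment; /deibkookgirepgij/ is unchanged.
Rule 2 (regressive voicing assimilation): /b/ precedes the voiceless obstruent /k/, so it devoices to [p] by assimilation. /k/ precedes the voiced obstruent /g/, so it voices to [g] by assimilation. /p/ precedes the voiced obstruent /g/, so it voices to [b] by assimilation. /deibkookgirepgij/ → deipkooggirebgij.
Rule 3 (stop-cluster i-epenthesis): /p/ and /k/ form a stop–stop cluster, so [i] is inserted between them. /g/ and /g/ form a stop–stop cluster, so [i] is inserted between them. /b/ and /g/ form a stop–stop cluster, so [i] is inserted between them. /deipkooggirebgij/ → deipikoogigirebigij.
Rule 4 (final i-epenthesis): the form ends in the consonant /j/, so [i] is inserted word-finally. /deipikoogigirebigij/ → deipikoogigirebigiji.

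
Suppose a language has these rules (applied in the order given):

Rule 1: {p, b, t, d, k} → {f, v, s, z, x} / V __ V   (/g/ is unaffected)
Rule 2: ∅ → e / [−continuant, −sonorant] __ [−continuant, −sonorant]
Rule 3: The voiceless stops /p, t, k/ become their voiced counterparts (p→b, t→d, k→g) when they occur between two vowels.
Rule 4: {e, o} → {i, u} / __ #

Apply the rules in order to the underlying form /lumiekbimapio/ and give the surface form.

lumiegebimafiu

Rule 1 (intervocalic spirantization): /p/ is a stop between vowels /a/ and /i/, so it spirantizes to the fricative [f]. /lumiekbimapio/ → lumiekbimafio.
Rule 2 (stop-cluster e-epenthesis): /k/ and /b/ form a stop–stop cluster, so [e] is inserted between them. /lumiekbimafio/ → lumiekebimafio.
Rule 3 (intervocalic voicing): /k/ is a voiceless stop between vowels /e/ and /e/, so it voices to [g]. /lumiekebimafio/ → lumiegebimafio.
Rule 4 (final vowel raising): /o/ is a mid vowel in word-final position, so it raises to [u]. /lumiegebimafio/ → lumiegebimafiu.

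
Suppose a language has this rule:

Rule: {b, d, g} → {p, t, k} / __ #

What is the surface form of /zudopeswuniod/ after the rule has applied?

zudopeswuniot

/d/ is a voiced stop in word-final position, so it devoices to [t].
Surface form: [zudopeswuniot].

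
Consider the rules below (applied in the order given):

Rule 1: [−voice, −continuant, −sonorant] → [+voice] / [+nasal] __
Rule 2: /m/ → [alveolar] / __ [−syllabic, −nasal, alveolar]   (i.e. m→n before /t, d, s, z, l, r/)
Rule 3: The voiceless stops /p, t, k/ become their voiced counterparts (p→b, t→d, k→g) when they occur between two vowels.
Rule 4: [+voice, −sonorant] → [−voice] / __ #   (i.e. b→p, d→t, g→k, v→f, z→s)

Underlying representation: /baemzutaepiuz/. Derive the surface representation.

baenzudaebius

Rule 1 (post-nasal voicing): no segment meets the environment; /baemzutaepiuz/ is unchanged.
Rule 2 (nasal place assimilation): /m/ precedes the alveolar consonant /z/, so it assimilates in place to [n]. /baemzutaepiuz/ → baenzutaepiuz.
Rule 3 (intervocalic voicing): /t/ is a voiceless stop between vowels /u/ and /a/, so it voices to [d]. /p/ is a voiceless stop between vowels /e/ and /i/, so it voices to [b]. /baenzutaepiuz/ → baenzudaebiuz.
Rule 4 (final devoicing): /z/ is a voiced obstruent in word-final position, so it devoices to [s]. /baenzudaebiuz/ → baenzudaebius.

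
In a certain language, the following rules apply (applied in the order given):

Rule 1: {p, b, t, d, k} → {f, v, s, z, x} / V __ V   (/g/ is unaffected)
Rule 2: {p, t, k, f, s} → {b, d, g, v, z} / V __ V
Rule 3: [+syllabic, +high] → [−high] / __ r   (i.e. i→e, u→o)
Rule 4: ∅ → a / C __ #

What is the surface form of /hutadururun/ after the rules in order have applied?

Rule 1 (intervocalic spirantization): /t/ is a stop between vowels /u/ and /a/, so it spirantizes to the fricative [s]. /d/ is a stop between vowels /a/ and /u/, so it spirantizes to the fricative [z]. /hutadururun/ → husazururun.
Rule 2 (intervocalic voicing): /s/ is a voiceless obstruent between vowels /u/ and /a/, so it voices to [z]. /husazururun/ → huzazururun.
Rule 3 (pre-rhotic lowering): /u/ is a high vowel immediately before /r/, so it lowers to [o]. /u/ is a high vowel immediately before /r/, so it lowers to [o]. /huzazururun/ → huzazororun.
Rule 4 (final a-epenthesis): the form ends in the consonant /n/, so [a] is inserted word-finally. /huzazororun/ → huzazororuna.

huzazororuna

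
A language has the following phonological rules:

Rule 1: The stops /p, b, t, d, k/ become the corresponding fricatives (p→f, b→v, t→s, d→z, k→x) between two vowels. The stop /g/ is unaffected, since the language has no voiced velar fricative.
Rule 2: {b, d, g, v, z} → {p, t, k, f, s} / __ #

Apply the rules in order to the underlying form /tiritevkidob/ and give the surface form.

tirisevkizop

Rule 1 (intervocalic spirantization): /t/ is a stop between vowels /i/ and /e/, so it spirantizes to the fricative [s]. /d/ is a stop between vowels /i/ and /o/, so it spirantizes to the fricative [z]. /tiritevkidob/ → tirisevkizob.
Rule 2 (final devoicing): /b/ is a voiced obstruent in word-final position, so it devoices to [p]. /tirisevkizob/ → tirisevkizop.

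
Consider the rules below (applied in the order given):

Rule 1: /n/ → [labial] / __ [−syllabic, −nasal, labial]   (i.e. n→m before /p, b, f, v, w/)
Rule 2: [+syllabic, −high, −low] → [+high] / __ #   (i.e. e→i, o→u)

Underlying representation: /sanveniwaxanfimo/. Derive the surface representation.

Rule 1 (nasal place assimilation): /n/ precedes the labial consonant /v/, so it assimilates in place to [m]. /n/ precedes the labial consonant /f/, so it assimilates in place to [m]. /sanveniwaxanfimo/ → samveniwaxamfimo.
Rule 2 (final vowel raising): /o/ is a mid vowel in word-final position, so it raises to [u]. /samveniwaxamfimo/ → samveniwaxamfimu.

samveniwaxamfimu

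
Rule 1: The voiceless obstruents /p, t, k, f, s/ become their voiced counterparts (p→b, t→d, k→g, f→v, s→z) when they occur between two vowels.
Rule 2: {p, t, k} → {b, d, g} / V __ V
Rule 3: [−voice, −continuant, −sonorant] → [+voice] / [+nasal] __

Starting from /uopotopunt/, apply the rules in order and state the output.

uobodobund

Rule 1 (intervocalic voicing): /p/ is a voiceless obstruent between vowels /o/ and /o/, so it voices to [b]. /t/ is a voiceless obstruent between vowels /o/ and /o/, so it voices to [d]. /p/ is a voiceless obstruent between vowels /o/ and /u/, so it voices to [b]. /uopotopunt/ → uobodobunt.
Rule 2 (intervocalic voicing): no segment meets the environment; /uobodobunt/ is unchanged.
Rule 3 (post-nasal voicing): /t/ is a voiceless stop immediately after the nasal /n/, so it voices to [d]. /uobodobunt/ → uobodobund.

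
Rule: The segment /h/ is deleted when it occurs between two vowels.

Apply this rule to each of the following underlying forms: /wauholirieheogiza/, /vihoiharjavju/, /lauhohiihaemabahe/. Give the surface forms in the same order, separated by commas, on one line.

/wauholirieheogiza/: /h/ occurs between vowels /u/ and /o/, so it deletes. /h/ occurs between vowels /e/ and /e/, so it deletes. → [wauolirieeogiza].
/vihoiharjavju/: /h/ occurs between vowels /i/ and /o/, so it deletes. /h/ occurs between vowels /i/ and /a/, so it deletes. → [vioiarjavju].
/lauhohiihaemabahe/: /h/ occurs between vowels /u/ and /o/, so it deletes. /h/ occurs between vowels /o/ and /i/, so it deletes. /h/ occurs between vowels /i/ and /a/, so it deletes. /h/ occurs between vowels /a/ and /e/, so it deletes. → [lauoiiaemabae].

wauolirieeogiza, vioiarjavju, lauoiiaemabae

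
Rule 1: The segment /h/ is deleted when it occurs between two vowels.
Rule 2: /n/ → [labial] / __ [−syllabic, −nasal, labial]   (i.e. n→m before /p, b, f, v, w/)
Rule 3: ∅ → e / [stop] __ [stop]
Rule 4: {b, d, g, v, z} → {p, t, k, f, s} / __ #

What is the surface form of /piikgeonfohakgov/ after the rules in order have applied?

piikegeomfoakegof

Rule 1 (intervocalic h-deletion): /h/ occurs between vowels /o/ and /a/, so it deletes. /piikgeonfohakgov/ → piikgeonfoakgov.
Rule 2 (nasal place assimilation): /n/ precedes the labial consonant /f/, so it assimilates in place to [m]. /piikgeonfoakgov/ → piikgeomfoakgov.
Rule 3 (stop-cluster e-epenthesis): /k/ and /g/ form a stop–stop cluster, so [e] is inserted between them. /k/ and /g/ form a stop–stop cluster, so [e] is inserted between them. /piikgeomfoakgov/ → piikegeomfoakegov.
Rule 4 (final devoicing): /v/ is a voiced obstruent in word-final position, so it devoices to [f]. /piikegeomfoakegov/ → piikegeomfoakegof.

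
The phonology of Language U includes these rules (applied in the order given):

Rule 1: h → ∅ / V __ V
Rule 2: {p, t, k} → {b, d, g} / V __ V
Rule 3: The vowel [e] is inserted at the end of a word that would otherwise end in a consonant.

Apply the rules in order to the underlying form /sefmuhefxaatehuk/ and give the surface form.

Rule 1 (intervocalic h-deletion): /h/ occurs between vowels /u/ and /e/, so it deletes. /h/ occurs between vowels /e/ and /u/, so it deletes. /sefmuhefxaatehuk/ → sefmuefxaateuk.
Rule 2 (intervocalic voicing): /t/ is a voiceless stop between vowels /a/ and /e/, so it voices to [d]. /sefmuefxaateuk/ → sefmuefxaadeuk.
Rule 3 (final e-epenthesis): the form ends in the consonant /k/, so [e] is inserted word-finally. /sefmuefxaadeuk/ → sefmuefxaadeuke.

sefmuefxaadeuke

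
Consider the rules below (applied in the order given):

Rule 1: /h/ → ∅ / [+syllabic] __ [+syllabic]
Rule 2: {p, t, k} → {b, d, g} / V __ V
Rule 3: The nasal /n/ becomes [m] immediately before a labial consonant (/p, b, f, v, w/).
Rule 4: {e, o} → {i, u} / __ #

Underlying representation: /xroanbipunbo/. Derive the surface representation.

Rule 1 (intervocalic h-deletion): no segment meets the environment; /xroanbipunbo/ is unchanged.
Rule 2 (intervocalic voicing): /p/ is a voiceless stop between vowels /i/ and /u/, so it voices to [b]. /xroanbipunbo/ → xroanbibunbo.
Rule 3 (nasal place assimilation): /n/ precedes the labial consonant /b/, so it assimilates in place to [m]. /n/ precedes the labial consonant /b/, so it assimilates in place to [m]. /xroanbibunbo/ → xroambibumbo.
Rule 4 (final vowel raising): /o/ is a mid vowel in word-final position, so it raises to [u]. /xroambibumbo/ → xroambibumbu.

xroambibumbu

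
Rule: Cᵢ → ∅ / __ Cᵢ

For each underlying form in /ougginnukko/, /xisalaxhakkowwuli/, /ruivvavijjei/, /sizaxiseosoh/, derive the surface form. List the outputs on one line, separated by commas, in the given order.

ouginuko, xisalaxhakowuli, ruivavijei, sizaxiseosoh

/ougginnukko/: /gg/ is a geminate; the first /g/ deletes. /nn/ is a geminate; the first /n/ deletes. /kk/ is a geminate; the first /k/ deletes. → [ouginuko].
/xisalaxhakkowwuli/: /kk/ is a geminate; the first /k/ deletes. /ww/ is a geminate; the first /w/ deletes. → [xisalaxhakowuli].
/ruivvavijjei/: /vv/ is a geminate; the first /v/ deletes. /jj/ is a geminate; the first /j/ deletes. → [ruivavijei].
/sizaxiseosoh/: the rule's environment is not met; surfaces unchanged as [sizaxiseosoh].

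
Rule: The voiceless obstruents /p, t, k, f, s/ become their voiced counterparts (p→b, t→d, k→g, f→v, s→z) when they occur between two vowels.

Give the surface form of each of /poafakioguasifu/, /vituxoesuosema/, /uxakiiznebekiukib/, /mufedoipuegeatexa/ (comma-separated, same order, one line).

/poafakioguasifu/: /f/ is a voiceless obstruent between vowels /a/ and /a/, so it voices to [v]. /k/ is a voiceless obstruent between vowels /a/ and /i/, so it voices to [g]. /s/ is a voiceless obstruent between vowels /a/ and /i/, so it voices to [z]. /f/ is a voiceless obstruent between vowels /i/ and /u/, so it voices to [v]. → [poavagioguazivu].
/vituxoesuosema/: /t/ is a voiceless obstruent between vowels /i/ and /u/, so it voices to [d]. /s/ is a voiceless obstruent between vowels /e/ and /u/, so it voices to [z]. /s/ is a voiceless obstruent between vowels /o/ and /e/, so it voices to [z]. → [viduxoezuozema].
/uxakiiznebekiukib/: /k/ is a voiceless obstruent between vowels /a/ and /i/, so it voices to [g]. /k/ is a voiceless obstruent between vowels /e/ and /i/, so it voices to [g]. /k/ is a voiceless obstruent between vowels /u/ and /i/, so it voices to [g]. → [uxagiiznebegiugib].
/mufedoipuegeatexa/: /f/ is a voiceless obstruent between vowels /u/ and /e/, so it voices to [v]. /p/ is a voiceless obstruent between vowels /i/ and /u/, so it voices to [b]. /t/ is a voiceless obstruent between vowels /a/ and /e/, so it voices to [d]. → [muvedoibuegeadexa].

poavagioguazivu, viduxoezuozema, uxagiiznebegiugib, muvedoibuegeadexa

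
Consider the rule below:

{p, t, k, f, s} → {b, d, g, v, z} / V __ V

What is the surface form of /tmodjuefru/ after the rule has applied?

No segment of /tmodjuefru/ meets the structural description of the rule, so the form surfaces unchanged.

tmodjuefru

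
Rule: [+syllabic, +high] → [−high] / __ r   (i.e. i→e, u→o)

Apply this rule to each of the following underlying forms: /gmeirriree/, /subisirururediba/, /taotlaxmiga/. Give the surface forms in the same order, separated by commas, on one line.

/gmeirriree/: /i/ is a high vowel immediately before /r/, so it lowers to [e]. /i/ is a high vowel immediately before /r/, so it lowers to [e]. → [gmeerreree].
/subisirururediba/: /i/ is a high vowel immediately before /r/, so it lowers to [e]. /u/ is a high vowel immediately before /r/, so it lowers to [o]. /u/ is a high vowel immediately before /r/, so it lowers to [o]. → [subiserororediba].
/taotlaxmiga/: the rule's environment is not met; surfaces unchanged as [taotlaxmiga].

gmeerreree, subiserororediba, taotlaxmiga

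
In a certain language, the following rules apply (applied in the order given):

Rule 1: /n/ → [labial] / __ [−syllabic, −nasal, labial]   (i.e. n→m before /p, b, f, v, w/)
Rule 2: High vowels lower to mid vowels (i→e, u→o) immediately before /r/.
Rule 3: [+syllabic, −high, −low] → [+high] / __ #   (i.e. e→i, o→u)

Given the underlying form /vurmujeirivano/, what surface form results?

vormujeerivanu

Rule 1 (nasal place assimilation): no segment meets the environment; /vurmujeirivano/ is unchanged.
Rule 2 (pre-rhotic lowering): /u/ is a high vowel immediately before /r/, so it lowers to [o]. /i/ is a high vowel immediately before /r/, so it lowers to [e]. /vurmujeirivano/ → vormujeerivano.
Rule 3 (final vowel raising): /o/ is a mid vowel in word-final position, so it raises to [u]. /vormujeerivano/ → vormujeerivanu.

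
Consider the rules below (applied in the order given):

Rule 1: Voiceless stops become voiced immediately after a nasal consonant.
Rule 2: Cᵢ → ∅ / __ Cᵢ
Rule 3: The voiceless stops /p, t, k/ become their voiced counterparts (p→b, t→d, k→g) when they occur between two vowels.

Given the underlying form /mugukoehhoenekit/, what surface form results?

mugugoehoenegit

Rule 1 (post-nasal voicing): no segment meets the environment; /mugukoehhoenekit/ is unchanged.
Rule 2 (degemination): /hh/ is a geminate; the first /h/ deletes. /mugukoehhoenekit/ → mugukoehoenekit.
Rule 3 (intervocalic voicing): /k/ is a voiceless stop between vowels /u/ and /o/, so it voices to [g]. /k/ is a voiceless stop between vowels /e/ and /i/, so it voices to [g]. /mugukoehoenekit/ → mugugoehoenegit.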